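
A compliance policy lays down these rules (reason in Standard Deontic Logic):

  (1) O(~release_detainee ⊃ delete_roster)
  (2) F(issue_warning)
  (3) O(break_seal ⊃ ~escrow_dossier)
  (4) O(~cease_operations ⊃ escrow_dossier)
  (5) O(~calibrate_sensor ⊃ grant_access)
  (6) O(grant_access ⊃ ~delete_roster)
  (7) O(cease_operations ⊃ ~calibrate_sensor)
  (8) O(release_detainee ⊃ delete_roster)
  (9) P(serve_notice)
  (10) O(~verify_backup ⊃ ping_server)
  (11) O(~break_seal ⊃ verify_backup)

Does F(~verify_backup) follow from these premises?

Premises 1 and 8 are O(~release_detainee ⊃ delete_roster) and O(release_detainee ⊃ delete_roster); every ideal world satisfies ~release_detainee or release_detainee, so in either case delete_roster holds — hence O(delete_roster).
The contrapositive of premise 6 (O(grant_access ⊃ ~delete_roster)) is O(delete_roster ⊃ ~grant_access), and O(delete_roster) is already established, so O(~grant_access).
The contrapositive of premise 5 (O(~calibrate_sensor ⊃ grant_access)) is O(~grant_access ⊃ calibrate_sensor), and O(~grant_access) is already established, so O(calibrate_sensor).
Premise 7, O(cease_operations ⊃ ~calibrate_sensor), contraposes to O(calibrate_sensor ⊃ ~cease_operations); with O(calibrate_sensor) we get O(~cease_operations).
With premise 4, O(~cease_operations ⊃ escrow_dossier), the K-axiom yields O(escrow_dossier).
The contrapositive of premise 3 (O(break_seal ⊃ ~escrow_dossier)) is O(escrow_dossier ⊃ ~break_seal), and O(escrow_dossier) is already established, so O(~break_seal).
With premise 11, O(~break_seal ⊃ verify_backup), the K-axiom yields O(verify_backup).
Premises 2, 9, 10 do not contribute to this derivation.
So O(verify_backup) holds, i.e. F(~verify_backup). The claim follows.

Yes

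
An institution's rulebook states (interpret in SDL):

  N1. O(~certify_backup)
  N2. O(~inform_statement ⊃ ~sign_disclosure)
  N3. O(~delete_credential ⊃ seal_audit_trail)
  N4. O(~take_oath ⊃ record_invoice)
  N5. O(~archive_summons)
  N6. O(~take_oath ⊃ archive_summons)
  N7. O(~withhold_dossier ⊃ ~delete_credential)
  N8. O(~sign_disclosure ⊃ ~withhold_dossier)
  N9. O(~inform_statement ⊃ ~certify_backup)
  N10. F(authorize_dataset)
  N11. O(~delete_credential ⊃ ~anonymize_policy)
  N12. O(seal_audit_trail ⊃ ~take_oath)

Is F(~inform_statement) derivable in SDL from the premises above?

Premise 5 states O(~archive_summons) outright.
Premise 6, O(~take_oath ⊃ archive_summons), contraposes to O(~archive_summons ⊃ take_oath); with O(~archive_summons) we get O(take_oath).
Premise 12 is O(seal_audit_trail ⊃ ~take_oath); contrapositively O(take_oath ⊃ ~seal_audit_trail). Since O(take_oath) holds, K gives O(~seal_audit_trail).
Premise 3 is O(~delete_credential ⊃ seal_audit_trail); contrapositively O(~seal_audit_trail ⊃ delete_credential). Since O(~seal_audit_trail) holds, K gives O(delete_credential).
Premise 7 is O(~withhold_dossier ⊃ ~delete_credential); contrapositively O(delete_credential ⊃ withhold_dossier). Since O(delete_credential) holds, K gives O(withhold_dossier).
Premise 8, O(~sign_disclosure ⊃ ~withhold_dossier), contraposes to O(withhold_dossier ⊃ sign_disclosure); with O(withhold_dossier) we get O(sign_disclosure).
Premise 2, O(~inform_statement ⊃ ~sign_disclosure), contraposes to O(sign_disclosure ⊃ inform_statement); with O(sign_disclosure) we get O(inform_statement).
Premises 1, 4, 9, 10, 11 do not contribute to this derivation.
So O(inform_statement) holds, i.e. F(~inform_statement). The claim follows.

Yes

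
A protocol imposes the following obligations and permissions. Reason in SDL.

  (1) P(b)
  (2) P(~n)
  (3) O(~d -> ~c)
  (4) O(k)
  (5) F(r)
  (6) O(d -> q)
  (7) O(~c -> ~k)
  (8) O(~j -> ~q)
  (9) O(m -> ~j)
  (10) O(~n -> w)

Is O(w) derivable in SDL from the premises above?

No

Premise 10 is O(~n -> w), but O(~n) is not derivable from the premises (the permission P(~n) asserts only ~O(n), not O(~n)), so it does not yield O(w).
No other premise forces O(w). An ideal world satisfying every premise can still have w false, so O(w) is not derivable.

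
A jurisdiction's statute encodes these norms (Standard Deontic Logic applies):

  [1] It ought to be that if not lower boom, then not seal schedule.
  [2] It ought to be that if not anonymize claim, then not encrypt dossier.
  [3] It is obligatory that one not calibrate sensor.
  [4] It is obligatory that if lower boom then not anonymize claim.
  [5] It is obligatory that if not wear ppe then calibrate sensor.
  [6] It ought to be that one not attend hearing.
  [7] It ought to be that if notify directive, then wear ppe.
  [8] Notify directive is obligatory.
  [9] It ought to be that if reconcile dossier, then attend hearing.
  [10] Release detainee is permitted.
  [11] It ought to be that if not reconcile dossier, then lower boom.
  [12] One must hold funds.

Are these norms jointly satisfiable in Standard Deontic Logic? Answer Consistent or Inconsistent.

Consistent

Premise 5 is O(¬wear_ppe → calibrate_sensor), but O(¬wear_ppe) is not derivable from the premises, so it does not yield O(calibrate_sensor).
So O(calibrate_sensor) is not derivable, and the apparent clash with O(¬calibrate_sensor) does not arise.
A world satisfying every obligation exists (e.g. anonymize_claim=false, attend_hearing=false, calibrate_sensor=false, encrypt_dossier=false, hold_funds=true, lower_boom=true, notify_directive=true, reconcile_dossier=false, release_detainee=false, seal_schedule=false, wear_ppe=true); no atom is both obligatory and forbidden, so the set is consistent.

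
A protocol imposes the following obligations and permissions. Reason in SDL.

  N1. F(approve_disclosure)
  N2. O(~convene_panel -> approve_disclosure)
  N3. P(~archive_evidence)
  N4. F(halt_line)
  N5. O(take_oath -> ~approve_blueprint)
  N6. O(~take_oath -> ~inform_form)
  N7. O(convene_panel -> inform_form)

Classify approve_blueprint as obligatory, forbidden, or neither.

F(approve_disclosure) at premise 1 means O(~approve_disclosure).
The contrapositive of premise 2 (O(~convene_panel -> approve_disclosure)) is O(~approve_disclosure -> convene_panel), and O(~approve_disclosure) is already established, so O(convene_panel).
Applying K to premise 7 (O(convene_panel -> inform_form)) and O(convene_panel) yields O(inform_form).
Premise 6 is O(~take_oath -> ~inform_form); contrapositively O(inform_form -> take_oath). Since O(inform_form) holds, K gives O(take_oath).
Applying K to premise 5 (O(take_oath -> ~approve_blueprint)) and O(take_oath) yields O(~approve_blueprint).
Premises 3, 4 do not contribute to this derivation.
Thus O(~approve_blueprint), which is F(approve_blueprint): approve_blueprint is forbidden.

Forbidden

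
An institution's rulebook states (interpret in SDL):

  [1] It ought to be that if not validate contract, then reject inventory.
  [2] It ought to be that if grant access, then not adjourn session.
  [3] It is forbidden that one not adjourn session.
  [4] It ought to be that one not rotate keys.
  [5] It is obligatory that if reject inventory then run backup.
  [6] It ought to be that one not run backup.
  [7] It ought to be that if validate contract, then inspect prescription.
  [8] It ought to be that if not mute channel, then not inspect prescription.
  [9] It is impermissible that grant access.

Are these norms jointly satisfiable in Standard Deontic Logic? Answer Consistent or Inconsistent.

Consistent

Premise 2 is O(grant_access → ¬adjourn_session), but O(grant_access) is not derivable from the premises, so it does not yield O(¬adjourn_session).
So O(¬adjourn_session) is not derivable, and the apparent clash with O(adjourn_session) does not arise.
A world satisfying every obligation exists (e.g. adjourn_session=true, grant_access=false, inspect_prescription=true, mute_channel=true, reject_inventory=false, rotate_keys=false, run_backup=false, validate_contract=true); no atom is both obligatory and forbidden, so the set is consistent.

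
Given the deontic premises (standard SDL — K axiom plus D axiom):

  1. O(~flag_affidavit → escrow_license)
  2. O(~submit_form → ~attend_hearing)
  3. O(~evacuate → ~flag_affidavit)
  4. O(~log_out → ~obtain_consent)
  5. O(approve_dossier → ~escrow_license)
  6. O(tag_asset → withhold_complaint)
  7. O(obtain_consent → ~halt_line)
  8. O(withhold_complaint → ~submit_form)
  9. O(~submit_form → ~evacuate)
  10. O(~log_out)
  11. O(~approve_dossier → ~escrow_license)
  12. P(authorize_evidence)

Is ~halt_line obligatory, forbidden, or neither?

Neither

Premise 7 is O(obtain_consent → ~halt_line), but O(obtain_consent) is not derivable from the premises, so it does not yield O(~halt_line).
No premise or chain of K-axiom applications forces O(~halt_line), and none forces O(halt_line). So ~halt_line is neither obligatory nor forbidden under these norms.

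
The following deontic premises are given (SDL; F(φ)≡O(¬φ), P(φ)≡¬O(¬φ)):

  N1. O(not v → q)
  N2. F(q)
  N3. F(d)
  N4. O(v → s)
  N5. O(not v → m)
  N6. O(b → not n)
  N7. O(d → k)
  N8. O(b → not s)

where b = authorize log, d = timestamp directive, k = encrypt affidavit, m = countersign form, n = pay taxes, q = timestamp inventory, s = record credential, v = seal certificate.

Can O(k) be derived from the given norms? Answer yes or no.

Premise 7 is O(d → k), but O(d) is not derivable from the premises, so it does not yield O(k).
No other premise forces O(k). An ideal world satisfying every premise can still have k false, so O(k) is not derivable.

No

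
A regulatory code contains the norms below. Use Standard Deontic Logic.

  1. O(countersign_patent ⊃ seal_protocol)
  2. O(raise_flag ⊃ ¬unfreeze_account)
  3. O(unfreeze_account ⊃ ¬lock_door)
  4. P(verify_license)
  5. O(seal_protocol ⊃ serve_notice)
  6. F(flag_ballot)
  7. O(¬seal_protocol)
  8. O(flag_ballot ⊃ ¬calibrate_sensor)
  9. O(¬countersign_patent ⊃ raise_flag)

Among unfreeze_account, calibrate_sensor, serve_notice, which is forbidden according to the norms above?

unfreeze_account

Premise 7 states O(¬seal_protocol) outright.
Premise 1, O(countersign_patent ⊃ seal_protocol), contraposes to O(¬seal_protocol ⊃ ¬countersign_patent); with O(¬seal_protocol) we get O(¬countersign_patent).
Applying K to premise 9 (O(¬countersign_patent ⊃ raise_flag)) and O(¬countersign_patent) yields O(raise_flag).
Premise 2 is O(raise_flag ⊃ ¬unfreeze_account); since O(raise_flag), deontic closure gives O(¬unfreeze_account).
So O(¬unfreeze_account) holds, i.e. unfreeze_account is forbidden. None of the other listed options is forbidden under the premises.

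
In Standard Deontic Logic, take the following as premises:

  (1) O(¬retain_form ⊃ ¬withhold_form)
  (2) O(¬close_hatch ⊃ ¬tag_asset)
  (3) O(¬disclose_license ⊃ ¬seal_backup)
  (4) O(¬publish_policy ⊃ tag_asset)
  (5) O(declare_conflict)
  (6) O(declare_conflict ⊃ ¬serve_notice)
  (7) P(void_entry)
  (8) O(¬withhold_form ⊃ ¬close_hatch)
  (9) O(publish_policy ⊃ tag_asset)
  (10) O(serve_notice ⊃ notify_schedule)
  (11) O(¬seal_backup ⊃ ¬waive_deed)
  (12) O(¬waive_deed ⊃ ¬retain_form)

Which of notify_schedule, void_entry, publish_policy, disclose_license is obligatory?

disclose_license

Premises 4 and 9 cover both cases: O(¬publish_policy ⊃ tag_asset) and O(publish_policy ⊃ tag_asset). Since ¬publish_policy ∨ publish_policy is a tautology, O(tag_asset) follows.
The contrapositive of premise 2 (O(¬close_hatch ⊃ ¬tag_asset)) is O(tag_asset ⊃ close_hatch), and O(tag_asset) is already established, so O(close_hatch).
Premise 8, O(¬withhold_form ⊃ ¬close_hatch), contraposes to O(close_hatch ⊃ withhold_form); with O(close_hatch) we get O(withhold_form).
Premise 1 is O(¬retain_form ⊃ ¬withhold_form); contrapositively O(withhold_form ⊃ retain_form). Since O(withhold_form) holds, K gives O(retain_form).
Premise 12, O(¬waive_deed ⊃ ¬retain_form), contraposes to O(retain_form ⊃ waive_deed); with O(retain_form) we get O(waive_deed).
Premise 11, O(¬seal_backup ⊃ ¬waive_deed), contraposes to O(waive_deed ⊃ seal_backup); with O(waive_deed) we get O(seal_backup).
Premise 3 is O(¬disclose_license ⊃ ¬seal_backup); contrapositively O(seal_backup ⊃ disclose_license). Since O(seal_backup) holds, K gives O(disclose_license).
So O(disclose_license) holds — disclose_license is obligatory. None of the other listed options is made obligatory by any chain of premises.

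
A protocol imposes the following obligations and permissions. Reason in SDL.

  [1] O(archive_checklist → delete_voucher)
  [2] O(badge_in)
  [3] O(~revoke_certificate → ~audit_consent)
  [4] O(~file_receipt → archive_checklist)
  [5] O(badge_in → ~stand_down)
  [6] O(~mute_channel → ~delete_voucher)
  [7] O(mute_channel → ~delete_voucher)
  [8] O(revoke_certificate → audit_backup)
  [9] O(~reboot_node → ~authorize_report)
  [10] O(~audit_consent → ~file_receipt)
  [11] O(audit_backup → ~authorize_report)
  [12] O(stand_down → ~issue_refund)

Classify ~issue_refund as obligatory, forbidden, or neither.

Premise 12 is O(stand_down → ~issue_refund), but O(stand_down) is not derivable from the premises, so it does not yield O(~issue_refund).
No premise or chain of K-axiom applications forces O(~issue_refund), and none forces O(issue_refund). So ~issue_refund is neither obligatory nor forbidden under these norms.

Neither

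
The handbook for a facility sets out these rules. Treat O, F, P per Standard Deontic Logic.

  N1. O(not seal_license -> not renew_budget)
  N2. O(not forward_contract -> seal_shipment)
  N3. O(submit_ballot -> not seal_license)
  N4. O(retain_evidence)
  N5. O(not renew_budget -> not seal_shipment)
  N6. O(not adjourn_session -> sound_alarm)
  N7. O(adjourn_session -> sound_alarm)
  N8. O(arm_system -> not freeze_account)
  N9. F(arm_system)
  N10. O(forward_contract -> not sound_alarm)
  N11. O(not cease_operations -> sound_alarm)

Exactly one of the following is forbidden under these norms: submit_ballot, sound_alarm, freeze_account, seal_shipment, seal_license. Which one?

submit_ballot

By case analysis on adjourn_session: premise 7 gives O(adjourn_session -> sound_alarm) and premise 6 gives O(not adjourn_session -> sound_alarm), so O(sound_alarm) either way.
Premise 10 is O(forward_contract -> not sound_alarm); contrapositively O(sound_alarm -> not forward_contract). Since O(sound_alarm) holds, K gives O(not forward_contract).
With premise 2, O(not forward_contract -> seal_shipment), the K-axiom yields O(seal_shipment).
Premise 5 is O(not renew_budget -> not seal_shipment); contrapositively O(seal_shipment -> renew_budget). Since O(seal_shipment) holds, K gives O(renew_budget).
Premise 1 is O(not seal_license -> not renew_budget); contrapositively O(renew_budget -> seal_license). Since O(renew_budget) holds, K gives O(seal_license).
Premise 3 is O(submit_ballot -> not seal_license); contrapositively O(seal_license -> not submit_ballot). Since O(seal_license) holds, K gives O(not submit_ballot).
So O(not submit_ballot) holds, i.e. submit_ballot is forbidden. None of the other listed options is forbidden under the premises.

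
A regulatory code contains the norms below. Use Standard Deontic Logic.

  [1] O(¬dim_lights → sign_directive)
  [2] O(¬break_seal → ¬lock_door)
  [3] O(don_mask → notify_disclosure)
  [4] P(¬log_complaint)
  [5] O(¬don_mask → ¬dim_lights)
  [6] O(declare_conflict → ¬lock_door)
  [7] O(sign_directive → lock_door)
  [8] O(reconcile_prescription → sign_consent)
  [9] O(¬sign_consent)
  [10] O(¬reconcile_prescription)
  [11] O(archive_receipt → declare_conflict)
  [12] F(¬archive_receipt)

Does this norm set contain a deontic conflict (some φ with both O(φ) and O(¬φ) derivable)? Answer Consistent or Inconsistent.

Consistent

Premise 8 is O(reconcile_prescription → sign_consent), but O(reconcile_prescription) is not derivable from the premises, so it does not yield O(sign_consent).
So O(sign_consent) is not derivable, and the apparent clash with O(¬sign_consent) does not arise.
A world satisfying every obligation exists (e.g. archive_receipt=true, break_seal=false, declare_conflict=true, dim_lights=true, don_mask=true, lock_door=false, log_complaint=false, notify_disclosure=true, reconcile_prescription=false, sign_consent=false, sign_directive=false); no atom is both obligatory and forbidden, so the set is consistent.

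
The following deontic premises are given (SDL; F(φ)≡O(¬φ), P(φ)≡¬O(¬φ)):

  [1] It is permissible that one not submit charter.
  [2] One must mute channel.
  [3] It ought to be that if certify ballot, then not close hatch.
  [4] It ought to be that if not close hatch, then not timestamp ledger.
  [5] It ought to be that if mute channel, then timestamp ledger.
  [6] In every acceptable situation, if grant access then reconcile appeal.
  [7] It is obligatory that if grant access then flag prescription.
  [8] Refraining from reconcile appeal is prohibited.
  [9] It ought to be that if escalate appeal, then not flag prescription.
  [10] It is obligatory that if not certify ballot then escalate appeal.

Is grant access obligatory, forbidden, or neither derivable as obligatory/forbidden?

Premise 2 states O(mute_channel) outright.
With premise 5, O(mute_channel → timestamp_ledger), the K-axiom yields O(timestamp_ledger).
Premise 4 is O(¬close_hatch → ¬timestamp_ledger); contrapositively O(timestamp_ledger → close_hatch). Since O(timestamp_ledger) holds, K gives O(close_hatch).
Premise 3 is O(certify_ballot → ¬close_hatch); contrapositively O(close_hatch → ¬certify_ballot). Since O(close_hatch) holds, K gives O(¬certify_ballot).
Premise 10 is O(¬certify_ballot → escalate_appeal); since O(¬certify_ballot), deontic closure gives O(escalate_appeal).
Premise 9 is O(escalate_appeal → ¬flag_prescription); since O(escalate_appeal), deontic closure gives O(¬flag_prescription).
Premise 7, O(grant_access → flag_prescription), contraposes to O(¬flag_prescription → ¬grant_access); with O(¬flag_prescription) we get O(¬grant_access).
Premises 1, 6, 8 do not contribute to this derivation.
Thus O(¬grant_access), which is F(grant_access): grant_access is forbidden.

Forbidden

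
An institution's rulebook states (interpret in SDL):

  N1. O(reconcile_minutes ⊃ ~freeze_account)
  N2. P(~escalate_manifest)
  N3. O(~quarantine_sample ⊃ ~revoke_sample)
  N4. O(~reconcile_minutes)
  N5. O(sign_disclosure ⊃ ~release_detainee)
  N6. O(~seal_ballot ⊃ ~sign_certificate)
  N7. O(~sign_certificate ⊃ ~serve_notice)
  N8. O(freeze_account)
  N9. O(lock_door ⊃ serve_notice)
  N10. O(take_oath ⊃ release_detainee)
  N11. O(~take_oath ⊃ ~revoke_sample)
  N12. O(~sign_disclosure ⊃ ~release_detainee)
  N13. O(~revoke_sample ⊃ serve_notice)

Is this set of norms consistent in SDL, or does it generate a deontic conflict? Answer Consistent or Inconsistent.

Consistent

Premise 1 is O(reconcile_minutes ⊃ ~freeze_account), but O(reconcile_minutes) is not derivable from the premises, so it does not yield O(~freeze_account).
So O(~freeze_account) is not derivable, and the apparent clash with O(freeze_account) does not arise.
A world satisfying every obligation exists (e.g. escalate_manifest=false, freeze_account=true, lock_door=false, quarantine_sample=false, reconcile_minutes=false, release_detainee=false, revoke_sample=false, seal_ballot=true, serve_notice=true, sign_certificate=true, sign_disclosure=false, take_oath=false); no atom is both obligatory and forbidden, so the set is consistent.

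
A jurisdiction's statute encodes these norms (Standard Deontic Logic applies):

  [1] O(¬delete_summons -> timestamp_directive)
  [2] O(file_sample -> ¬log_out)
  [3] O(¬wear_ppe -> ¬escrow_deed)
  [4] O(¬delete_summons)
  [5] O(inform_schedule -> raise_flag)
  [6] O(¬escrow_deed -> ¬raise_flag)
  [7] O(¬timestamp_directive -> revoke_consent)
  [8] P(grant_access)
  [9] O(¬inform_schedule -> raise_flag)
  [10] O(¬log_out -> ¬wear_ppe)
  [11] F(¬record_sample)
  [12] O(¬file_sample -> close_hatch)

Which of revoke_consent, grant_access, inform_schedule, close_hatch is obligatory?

By case analysis on inform_schedule: premise 5 gives O(inform_schedule -> raise_flag) and premise 9 gives O(¬inform_schedule -> raise_flag), so O(raise_flag) either way.
The contrapositive of premise 6 (O(¬escrow_deed -> ¬raise_flag)) is O(raise_flag -> escrow_deed), and O(raise_flag) is already established, so O(escrow_deed).
Premise 3 is O(¬wear_ppe -> ¬escrow_deed); contrapositively O(escrow_deed -> wear_ppe). Since O(escrow_deed) holds, K gives O(wear_ppe).
The contrapositive of premise 10 (O(¬log_out -> ¬wear_ppe)) is O(wear_ppe -> log_out), and O(wear_ppe) is already established, so O(log_out).
Premise 2 is O(file_sample -> ¬log_out); contrapositively O(log_out -> ¬file_sample). Since O(log_out) holds, K gives O(¬file_sample).
Premise 12 is O(¬file_sample -> close_hatch); since O(¬file_sample), deontic closure gives O(close_hatch).
So O(close_hatch) holds — close_hatch is obligatory. None of the other listed options is made obligatory by any chain of premises.

close_hatch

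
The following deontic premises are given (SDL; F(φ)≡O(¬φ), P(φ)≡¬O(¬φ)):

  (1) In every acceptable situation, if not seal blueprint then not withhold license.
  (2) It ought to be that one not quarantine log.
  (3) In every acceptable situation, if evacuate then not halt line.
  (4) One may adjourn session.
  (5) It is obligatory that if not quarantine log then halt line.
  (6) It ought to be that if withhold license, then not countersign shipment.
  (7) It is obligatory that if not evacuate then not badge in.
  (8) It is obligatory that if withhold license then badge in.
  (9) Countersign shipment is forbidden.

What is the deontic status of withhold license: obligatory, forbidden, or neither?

Forbidden

From premise 2 we have O(¬quarantine_log).
Premise 5 is O(¬quarantine_log → halt_line); since O(¬quarantine_log), deontic closure gives O(halt_line).
The contrapositive of premise 3 (O(evacuate → ¬halt_line)) is O(halt_line → ¬evacuate), and O(halt_line) is already established, so O(¬evacuate).
With premise 7, O(¬evacuate → ¬badge_in), the K-axiom yields O(¬badge_in).
Premise 8 is O(withhold_license → badge_in); contrapositively O(¬badge_in → ¬withhold_license). Since O(¬badge_in) holds, K gives O(¬withhold_license).
Premises 1, 4, 6, 9 do not contribute to this derivation.
Thus O(¬withhold_license), which is F(withhold_license): withhold_license is forbidden.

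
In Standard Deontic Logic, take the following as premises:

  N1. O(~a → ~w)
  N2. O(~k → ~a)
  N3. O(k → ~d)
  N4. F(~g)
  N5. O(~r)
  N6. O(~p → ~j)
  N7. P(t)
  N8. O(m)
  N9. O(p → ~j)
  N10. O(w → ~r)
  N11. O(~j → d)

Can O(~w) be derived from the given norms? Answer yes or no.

Premises 9 and 6 are O(p → ~j) and O(~p → ~j); every ideal world satisfies p or ~p, so in either case ~j holds — hence O(~j).
From O(~j) and premise 11, O(~j → d), we obtain O(d).
Premise 3 is O(k → ~d); contrapositively O(d → ~k). Since O(d) holds, K gives O(~k).
With premise 2, O(~k → ~a), the K-axiom yields O(~a).
From O(~a) and premise 1, O(~a → ~w), we obtain O(~w).
Premises 4, 5, 7, 8, 10 do not contribute to this derivation.
So O(~w) follows.

Yes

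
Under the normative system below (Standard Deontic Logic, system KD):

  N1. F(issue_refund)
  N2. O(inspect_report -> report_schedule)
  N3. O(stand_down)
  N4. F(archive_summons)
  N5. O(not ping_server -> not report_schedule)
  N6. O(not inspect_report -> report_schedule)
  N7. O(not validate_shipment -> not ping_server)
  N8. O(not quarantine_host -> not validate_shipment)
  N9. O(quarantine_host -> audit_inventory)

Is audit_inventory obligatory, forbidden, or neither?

Premises 6 and 2 cover both cases: O(not inspect_report -> report_schedule) and O(inspect_report -> report_schedule). Since not inspect_report ∨ inspect_report is a tautology, O(report_schedule) follows.
Premise 5 is O(not ping_server -> not report_schedule); contrapositively O(report_schedule -> ping_server). Since O(report_schedule) holds, K gives O(ping_server).
The contrapositive of premise 7 (O(not validate_shipment -> not ping_server)) is O(ping_server -> validate_shipment), and O(ping_server) is already established, so O(validate_shipment).
The contrapositive of premise 8 (O(not quarantine_host -> not validate_shipment)) is O(validate_shipment -> quarantine_host), and O(validate_shipment) is already established, so O(quarantine_host).
With premise 9, O(quarantine_host -> audit_inventory), the K-axiom yields O(audit_inventory).
Premises 1, 3, 4 do not contribute to this derivation.
Hence audit_inventory is obligatory.

Obligatory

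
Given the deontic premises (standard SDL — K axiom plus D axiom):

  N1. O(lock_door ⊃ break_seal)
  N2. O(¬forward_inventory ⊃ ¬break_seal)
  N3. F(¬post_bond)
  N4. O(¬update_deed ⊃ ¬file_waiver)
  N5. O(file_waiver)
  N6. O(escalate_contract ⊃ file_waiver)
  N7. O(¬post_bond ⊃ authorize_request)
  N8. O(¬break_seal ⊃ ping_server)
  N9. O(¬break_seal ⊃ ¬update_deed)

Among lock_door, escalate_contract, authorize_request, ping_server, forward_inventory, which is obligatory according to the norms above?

forward_inventory

Premise 5 states O(file_waiver) outright.
The contrapositive of premise 4 (O(¬update_deed ⊃ ¬file_waiver)) is O(file_waiver ⊃ update_deed), and O(file_waiver) is already established, so O(update_deed).
The contrapositive of premise 9 (O(¬break_seal ⊃ ¬update_deed)) is O(update_deed ⊃ break_seal), and O(update_deed) is already established, so O(break_seal).
Premise 2 is O(¬forward_inventory ⊃ ¬break_seal); contrapositively O(break_seal ⊃ forward_inventory). Since O(break_seal) holds, K gives O(forward_inventory).
So O(forward_inventory) holds — forward_inventory is obligatory. None of the other listed options is made obligatory by any chain of premises.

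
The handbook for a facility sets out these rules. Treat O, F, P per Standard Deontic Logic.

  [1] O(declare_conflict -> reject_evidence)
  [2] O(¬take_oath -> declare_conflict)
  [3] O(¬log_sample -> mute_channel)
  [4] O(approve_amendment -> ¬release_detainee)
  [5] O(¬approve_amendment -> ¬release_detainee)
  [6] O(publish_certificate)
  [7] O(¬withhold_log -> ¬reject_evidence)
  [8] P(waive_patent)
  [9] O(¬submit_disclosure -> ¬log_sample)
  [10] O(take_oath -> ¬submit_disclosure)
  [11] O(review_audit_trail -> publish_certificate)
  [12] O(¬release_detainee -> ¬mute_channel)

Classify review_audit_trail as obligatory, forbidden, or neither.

Premise 11 is O(review_audit_trail -> publish_certificate); even if O(publish_certificate) held, inferring O(review_audit_trail) would be affirming the consequent — invalid.
No premise or chain of K-axiom applications forces O(review_audit_trail), and none forces O(¬review_audit_trail). So review_audit_trail is neither obligatory nor forbidden under these norms.

Neither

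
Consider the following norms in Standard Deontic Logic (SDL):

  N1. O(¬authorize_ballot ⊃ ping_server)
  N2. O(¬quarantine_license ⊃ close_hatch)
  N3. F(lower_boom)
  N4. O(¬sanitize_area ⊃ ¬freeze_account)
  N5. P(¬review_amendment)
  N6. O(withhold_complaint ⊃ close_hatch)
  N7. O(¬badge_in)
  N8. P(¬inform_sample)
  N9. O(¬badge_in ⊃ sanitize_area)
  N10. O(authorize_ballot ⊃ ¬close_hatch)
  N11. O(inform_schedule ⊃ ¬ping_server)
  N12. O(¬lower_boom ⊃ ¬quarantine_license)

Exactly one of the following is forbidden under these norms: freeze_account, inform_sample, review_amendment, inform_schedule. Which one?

inform_schedule

Premise 3, F(lower_boom), is equivalent to O(¬lower_boom).
With premise 12, O(¬lower_boom ⊃ ¬quarantine_license), the K-axiom yields O(¬quarantine_license).
From O(¬quarantine_license) and premise 2, O(¬quarantine_license ⊃ close_hatch), we obtain O(close_hatch).
The contrapositive of premise 10 (O(authorize_ballot ⊃ ¬close_hatch)) is O(close_hatch ⊃ ¬authorize_ballot), and O(close_hatch) is already established, so O(¬authorize_ballot).
Applying K to premise 1 (O(¬authorize_ballot ⊃ ping_server)) and O(¬authorize_ballot) yields O(ping_server).
Premise 11 is O(inform_schedule ⊃ ¬ping_server); contrapositively O(ping_server ⊃ ¬inform_schedule). Since O(ping_server) holds, K gives O(¬inform_schedule).
So O(¬inform_schedule) holds, i.e. inform_schedule is forbidden. None of the other listed options is forbidden under the premises.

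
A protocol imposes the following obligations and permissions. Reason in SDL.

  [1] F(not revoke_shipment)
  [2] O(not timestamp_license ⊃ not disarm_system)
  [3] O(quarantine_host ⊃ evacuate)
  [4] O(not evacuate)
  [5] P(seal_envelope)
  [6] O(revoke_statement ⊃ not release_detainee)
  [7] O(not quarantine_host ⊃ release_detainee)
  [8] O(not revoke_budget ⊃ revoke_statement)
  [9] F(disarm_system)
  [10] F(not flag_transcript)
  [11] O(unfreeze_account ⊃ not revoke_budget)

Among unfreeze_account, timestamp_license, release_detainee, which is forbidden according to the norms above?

Premise 4 gives O(not evacuate).
The contrapositive of premise 3 (O(quarantine_host ⊃ evacuate)) is O(not evacuate ⊃ not quarantine_host), and O(not evacuate) is already established, so O(not quarantine_host).
Premise 7 is O(not quarantine_host ⊃ release_detainee); since O(not quarantine_host), deontic closure gives O(release_detainee).
Premise 6, O(revoke_statement ⊃ not release_detainee), contraposes to O(release_detainee ⊃ not revoke_statement); with O(release_detainee) we get O(not revoke_statement).
The contrapositive of premise 8 (O(not revoke_budget ⊃ revoke_statement)) is O(not revoke_statement ⊃ revoke_budget), and O(not revoke_statement) is already established, so O(revoke_budget).
Premise 11 is O(unfreeze_account ⊃ not revoke_budget); contrapositively O(revoke_budget ⊃ not unfreeze_account). Since O(revoke_budget) holds, K gives O(not unfreeze_account).
So O(not unfreeze_account) holds, i.e. unfreeze_account is forbidden. None of the other listed options is forbidden under the premises.

unfreeze_account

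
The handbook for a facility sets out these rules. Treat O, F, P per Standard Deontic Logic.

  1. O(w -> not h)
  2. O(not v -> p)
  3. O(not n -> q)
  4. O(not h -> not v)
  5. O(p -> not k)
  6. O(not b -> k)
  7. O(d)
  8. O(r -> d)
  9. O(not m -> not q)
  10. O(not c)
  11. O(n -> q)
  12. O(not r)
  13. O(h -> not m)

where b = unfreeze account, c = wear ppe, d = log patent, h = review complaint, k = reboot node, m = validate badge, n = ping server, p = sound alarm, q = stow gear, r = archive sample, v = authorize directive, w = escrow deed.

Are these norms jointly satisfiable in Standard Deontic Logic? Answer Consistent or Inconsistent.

Premise 8 is O(r -> d); even if O(d) held, inferring O(r) would be affirming the consequent — invalid.
So O(r) is not derivable, and the apparent clash with O(not r) does not arise.
A world satisfying every obligation exists (e.g. b=true, c=false, d=true, h=false, k=false, m=true, n=false, p=true, q=true, r=false, v=false, w=false); no atom is both obligatory and forbidden, so the set is consistent.

Consistent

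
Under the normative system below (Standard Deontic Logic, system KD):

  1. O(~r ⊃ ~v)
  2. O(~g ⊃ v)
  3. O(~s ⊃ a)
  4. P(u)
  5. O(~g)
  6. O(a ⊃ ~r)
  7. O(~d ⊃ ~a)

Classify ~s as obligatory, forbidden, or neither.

Forbidden

From premise 5 we have O(~g).
With premise 2, O(~g ⊃ v), the K-axiom yields O(v).
The contrapositive of premise 1 (O(~r ⊃ ~v)) is O(v ⊃ r), and O(v) is already established, so O(r).
Premise 6, O(a ⊃ ~r), contraposes to O(r ⊃ ~a); with O(r) we get O(~a).
Premise 3 is O(~s ⊃ a); contrapositively O(~a ⊃ s). Since O(~a) holds, K gives O(s).
Premises 4, 7 do not contribute to this derivation.
Thus O(s), which is F(~s): ~s is forbidden.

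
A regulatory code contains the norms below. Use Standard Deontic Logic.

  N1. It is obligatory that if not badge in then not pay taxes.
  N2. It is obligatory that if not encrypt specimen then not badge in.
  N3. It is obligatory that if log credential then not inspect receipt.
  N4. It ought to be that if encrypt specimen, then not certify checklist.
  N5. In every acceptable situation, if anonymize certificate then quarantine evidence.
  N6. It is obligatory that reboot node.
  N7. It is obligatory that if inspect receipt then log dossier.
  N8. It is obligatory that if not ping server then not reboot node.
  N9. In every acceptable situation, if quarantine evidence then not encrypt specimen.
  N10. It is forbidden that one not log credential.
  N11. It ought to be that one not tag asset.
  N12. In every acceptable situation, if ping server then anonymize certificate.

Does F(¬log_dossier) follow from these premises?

No

Premise 7 is O(inspect_receipt → log_dossier), but O(inspect_receipt) is not derivable from the premises, so it does not yield O(log_dossier).
No other premise forces O(log_dossier). An ideal world satisfying every premise can still have ¬log_dossier true, so F(¬log_dossier) is not derivable.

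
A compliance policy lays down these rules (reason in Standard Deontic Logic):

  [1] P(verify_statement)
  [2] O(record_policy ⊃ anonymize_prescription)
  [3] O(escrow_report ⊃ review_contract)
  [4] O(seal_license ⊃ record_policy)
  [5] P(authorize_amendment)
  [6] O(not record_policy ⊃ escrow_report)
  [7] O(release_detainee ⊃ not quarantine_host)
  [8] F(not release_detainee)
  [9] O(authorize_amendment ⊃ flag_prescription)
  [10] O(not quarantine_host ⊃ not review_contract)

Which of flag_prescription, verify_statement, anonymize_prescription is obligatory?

anonymize_prescription

Premise 8, F(not release_detainee), is equivalent to O(release_detainee).
Premise 7 is O(release_detainee ⊃ not quarantine_host); since O(release_detainee), deontic closure gives O(not quarantine_host).
With premise 10, O(not quarantine_host ⊃ not review_contract), the K-axiom yields O(not review_contract).
The contrapositive of premise 3 (O(escrow_report ⊃ review_contract)) is O(not review_contract ⊃ not escrow_report), and O(not review_contract) is already established, so O(not escrow_report).
Premise 6 is O(not record_policy ⊃ escrow_report); contrapositively O(not escrow_report ⊃ record_policy). Since O(not escrow_report) holds, K gives O(record_policy).
From O(record_policy) and premise 2, O(record_policy ⊃ anonymize_prescription), we obtain O(anonymize_prescription).
So O(anonymize_prescription) holds — anonymize_prescription is obligatory. None of the other listed options is made obligatory by any chain of premises.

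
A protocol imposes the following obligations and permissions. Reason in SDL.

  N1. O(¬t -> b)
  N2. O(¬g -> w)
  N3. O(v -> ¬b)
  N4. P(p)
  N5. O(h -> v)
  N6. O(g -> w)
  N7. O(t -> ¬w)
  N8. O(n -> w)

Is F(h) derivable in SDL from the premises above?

Premises 2 and 6 cover both cases: O(¬g -> w) and O(g -> w). Since ¬g ∨ g is a tautology, O(w) follows.
The contrapositive of premise 7 (O(t -> ¬w)) is O(w -> ¬t), and O(w) is already established, so O(¬t).
Premise 1 is O(¬t -> b); since O(¬t), deontic closure gives O(b).
Premise 3, O(v -> ¬b), contraposes to O(b -> ¬v); with O(b) we get O(¬v).
Premise 5 is O(h -> v); contrapositively O(¬v -> ¬h). Since O(¬v) holds, K gives O(¬h).
Premises 4, 8 do not contribute to this derivation.
So O(¬h) holds, i.e. F(h). The claim follows.

Yes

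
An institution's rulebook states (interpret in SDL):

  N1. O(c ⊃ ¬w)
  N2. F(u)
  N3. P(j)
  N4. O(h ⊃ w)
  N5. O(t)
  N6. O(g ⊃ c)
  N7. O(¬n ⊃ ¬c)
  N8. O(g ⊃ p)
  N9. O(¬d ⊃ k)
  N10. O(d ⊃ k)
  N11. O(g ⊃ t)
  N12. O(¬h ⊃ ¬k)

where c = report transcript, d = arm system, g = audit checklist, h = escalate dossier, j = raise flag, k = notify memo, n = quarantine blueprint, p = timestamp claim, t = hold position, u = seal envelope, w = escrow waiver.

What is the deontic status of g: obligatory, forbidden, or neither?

Forbidden

By case analysis on d: premise 10 gives O(d ⊃ k) and premise 9 gives O(¬d ⊃ k), so O(k) either way.
The contrapositive of premise 12 (O(¬h ⊃ ¬k)) is O(k ⊃ h), and O(k) is already established, so O(h).
With premise 4, O(h ⊃ w), the K-axiom yields O(w).
Premise 1, O(c ⊃ ¬w), contraposes to O(w ⊃ ¬c); with O(w) we get O(¬c).
Premise 6 is O(g ⊃ c); contrapositively O(¬c ⊃ ¬g). Since O(¬c) holds, K gives O(¬g).
Premises 2, 3, 5, 7, 8, 11 do not contribute to this derivation.
Thus O(¬g), which is F(g): g is forbidden.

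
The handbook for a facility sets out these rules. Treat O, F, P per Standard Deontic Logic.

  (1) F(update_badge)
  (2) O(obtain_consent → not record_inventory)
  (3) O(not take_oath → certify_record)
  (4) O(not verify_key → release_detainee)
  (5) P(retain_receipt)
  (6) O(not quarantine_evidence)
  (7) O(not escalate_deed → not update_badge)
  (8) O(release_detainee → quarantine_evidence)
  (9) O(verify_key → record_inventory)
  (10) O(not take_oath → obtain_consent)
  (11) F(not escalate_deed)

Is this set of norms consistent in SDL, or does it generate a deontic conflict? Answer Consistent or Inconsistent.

Premise 7 is O(not escalate_deed → not update_badge); even if O(not update_badge) held, inferring O(not escalate_deed) would be affirming the consequent — invalid.
So O(not escalate_deed) is not derivable, and the apparent clash with O(escalate_deed) does not arise.
A world satisfying every obligation exists (e.g. certify_record=false, escalate_deed=true, obtain_consent=false, quarantine_evidence=false, record_inventory=true, release_detainee=false, retain_receipt=false, take_oath=true, update_badge=false, verify_key=true); no atom is both obligatory and forbidden, so the set is consistent.

Consistent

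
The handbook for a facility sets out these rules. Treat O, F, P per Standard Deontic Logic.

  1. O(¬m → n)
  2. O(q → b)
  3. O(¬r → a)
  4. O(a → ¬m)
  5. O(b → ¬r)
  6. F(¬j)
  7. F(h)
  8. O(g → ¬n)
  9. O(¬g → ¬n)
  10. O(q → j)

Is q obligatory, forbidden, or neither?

Premises 9 and 8 are O(¬g → ¬n) and O(g → ¬n); every ideal world satisfies ¬g or g, so in either case ¬n holds — hence O(¬n).
Premise 1 is O(¬m → n); contrapositively O(¬n → m). Since O(¬n) holds, K gives O(m).
Premise 4 is O(a → ¬m); contrapositively O(m → ¬a). Since O(m) holds, K gives O(¬a).
Premise 3, O(¬r → a), contraposes to O(¬a → r); with O(¬a) we get O(r).
The contrapositive of premise 5 (O(b → ¬r)) is O(r → ¬b), and O(r) is already established, so O(¬b).
Premise 2, O(q → b), contraposes to O(¬b → ¬q); with O(¬b) we get O(¬q).
Premises 6, 7, 10 do not contribute to this derivation.
Thus O(¬q), which is F(q): q is forbidden.

Forbidden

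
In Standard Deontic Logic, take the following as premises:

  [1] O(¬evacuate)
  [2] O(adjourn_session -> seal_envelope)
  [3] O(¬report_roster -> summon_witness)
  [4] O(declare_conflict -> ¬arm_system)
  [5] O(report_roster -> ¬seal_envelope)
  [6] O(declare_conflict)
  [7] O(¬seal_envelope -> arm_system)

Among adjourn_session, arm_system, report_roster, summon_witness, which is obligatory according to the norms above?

Premise 6 states O(declare_conflict) outright.
From O(declare_conflict) and premise 4, O(declare_conflict -> ¬arm_system), we obtain O(¬arm_system).
Premise 7 is O(¬seal_envelope -> arm_system); contrapositively O(¬arm_system -> seal_envelope). Since O(¬arm_system) holds, K gives O(seal_envelope).
Premise 5, O(report_roster -> ¬seal_envelope), contraposes to O(seal_envelope -> ¬report_roster); with O(seal_envelope) we get O(¬report_roster).
With premise 3, O(¬report_roster -> summon_witness), the K-axiom yields O(summon_witness).
So O(summon_witness) holds — summon_witness is obligatory. None of the other listed options is made obligatory by any chain of premises.

summon_witness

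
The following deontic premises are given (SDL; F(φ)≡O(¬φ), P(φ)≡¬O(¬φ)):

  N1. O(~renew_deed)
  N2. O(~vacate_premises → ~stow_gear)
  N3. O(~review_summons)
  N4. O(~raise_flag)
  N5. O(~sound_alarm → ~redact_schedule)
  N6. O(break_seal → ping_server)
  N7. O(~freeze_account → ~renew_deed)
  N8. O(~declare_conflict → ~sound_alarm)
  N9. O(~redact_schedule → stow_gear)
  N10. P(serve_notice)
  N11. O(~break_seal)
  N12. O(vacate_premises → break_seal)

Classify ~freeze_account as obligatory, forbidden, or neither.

Premise 7 is O(~freeze_account → ~renew_deed); even if O(~renew_deed) held, inferring O(~freeze_account) would be affirming the consequent — invalid.
No premise or chain of K-axiom applications forces O(~freeze_account), and none forces O(freeze_account). So ~freeze_account is neither obligatory nor forbidden under these norms.

Neither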